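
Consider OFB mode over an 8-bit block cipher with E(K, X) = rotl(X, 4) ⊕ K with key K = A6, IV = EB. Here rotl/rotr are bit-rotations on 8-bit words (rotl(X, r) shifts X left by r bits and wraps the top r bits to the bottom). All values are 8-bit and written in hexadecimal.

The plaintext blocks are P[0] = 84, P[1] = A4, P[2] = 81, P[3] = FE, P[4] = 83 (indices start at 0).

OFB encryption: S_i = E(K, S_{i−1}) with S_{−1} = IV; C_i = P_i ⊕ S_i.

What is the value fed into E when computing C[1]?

18

C[0]: S = E(K, EB) = 18; 84 ⊕ 18 = 9C.
C[1]: S = E(K, 18) = 27; A4 ⊕ 27 = 83.
So the input to E for block [1] is 18.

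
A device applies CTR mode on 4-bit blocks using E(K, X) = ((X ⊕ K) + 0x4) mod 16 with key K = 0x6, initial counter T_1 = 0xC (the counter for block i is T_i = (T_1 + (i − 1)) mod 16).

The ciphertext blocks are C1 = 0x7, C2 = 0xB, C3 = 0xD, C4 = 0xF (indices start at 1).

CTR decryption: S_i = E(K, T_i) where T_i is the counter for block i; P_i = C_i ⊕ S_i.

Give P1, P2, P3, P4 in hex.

P1 = 0x9, P2 = 0x4, P3 = 0x1, P4 = 0x2

P1: T = 0xC, S = E(K, T) = 0xE; 0x7 ⊕ 0xE = 0x9.
P2: T = 0xD, S = E(K, T) = 0xF; 0xB ⊕ 0xF = 0x4.
P3: T = 0xE, S = E(K, T) = 0xC; 0xD ⊕ 0xC = 0x1.
P4: T = 0xF, S = E(K, T) = 0xD; 0xF ⊕ 0xD = 0x2.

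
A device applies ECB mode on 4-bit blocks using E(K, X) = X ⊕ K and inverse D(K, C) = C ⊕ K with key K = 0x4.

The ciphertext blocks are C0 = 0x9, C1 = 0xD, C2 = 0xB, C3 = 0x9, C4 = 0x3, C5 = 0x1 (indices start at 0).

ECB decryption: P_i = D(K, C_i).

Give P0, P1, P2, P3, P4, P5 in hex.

P0 = 0xD, P1 = 0x9, P2 = 0xF, P3 = 0xD, P4 = 0x7, P5 = 0x5

P0: D(K, 0x9) = 0xD.
P1: D(K, 0xD) = 0x9.
P2: D(K, 0xB) = 0xF.
P3: D(K, 0x9) = 0xD.
P4: D(K, 0x3) = 0x7.
P5: D(K, 0x1) = 0x5.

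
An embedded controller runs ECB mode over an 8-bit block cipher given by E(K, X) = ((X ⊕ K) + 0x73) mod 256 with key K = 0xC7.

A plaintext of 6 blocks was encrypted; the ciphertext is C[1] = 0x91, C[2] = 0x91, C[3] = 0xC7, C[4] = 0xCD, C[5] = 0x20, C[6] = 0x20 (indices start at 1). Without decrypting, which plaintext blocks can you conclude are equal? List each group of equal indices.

ECB encrypts each block independently with the same key, so equal ciphertext blocks imply equal plaintext blocks.
C[1] = C[2] = 0x91, so P[1] = P[2].
C[5] = C[6] = 0x20, so P[5] = P[6].

P[1] = P[2]; P[5] = P[6]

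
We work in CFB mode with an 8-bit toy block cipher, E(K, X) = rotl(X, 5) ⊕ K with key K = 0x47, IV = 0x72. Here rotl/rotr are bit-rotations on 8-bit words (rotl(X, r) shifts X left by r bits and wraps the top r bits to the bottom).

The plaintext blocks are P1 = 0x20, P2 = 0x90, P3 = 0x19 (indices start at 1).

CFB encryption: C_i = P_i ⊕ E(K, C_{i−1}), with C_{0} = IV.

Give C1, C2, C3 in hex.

C1: E(K, 0x72) = 0x09; 0x20 ⊕ 0x09 = 0x29.
C2: E(K, 0x29) = 0x62; 0x90 ⊕ 0x62 = 0xF2.
C3: E(K, 0xF2) = 0x19; 0x19 ⊕ 0x19 = 0x00.

C1 = 0x29, C2 = 0xF2, C3 = 0x00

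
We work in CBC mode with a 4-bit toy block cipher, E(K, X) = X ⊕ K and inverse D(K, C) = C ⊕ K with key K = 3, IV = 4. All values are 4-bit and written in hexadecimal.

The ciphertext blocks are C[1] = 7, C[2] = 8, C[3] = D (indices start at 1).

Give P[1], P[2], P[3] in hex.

CBC decryption: P_i = D(K, C_i) ⊕ C_{i−1}, with C_{0} = IV.
P[1]: D(K, 7) = 4; 4 ⊕ 4 = 0.
P[2]: D(K, 8) = B; B ⊕ 7 = C.
P[3]: D(K, D) = E; E ⊕ 8 = 6.

P[1] = 0, P[2] = C, P[3] = 6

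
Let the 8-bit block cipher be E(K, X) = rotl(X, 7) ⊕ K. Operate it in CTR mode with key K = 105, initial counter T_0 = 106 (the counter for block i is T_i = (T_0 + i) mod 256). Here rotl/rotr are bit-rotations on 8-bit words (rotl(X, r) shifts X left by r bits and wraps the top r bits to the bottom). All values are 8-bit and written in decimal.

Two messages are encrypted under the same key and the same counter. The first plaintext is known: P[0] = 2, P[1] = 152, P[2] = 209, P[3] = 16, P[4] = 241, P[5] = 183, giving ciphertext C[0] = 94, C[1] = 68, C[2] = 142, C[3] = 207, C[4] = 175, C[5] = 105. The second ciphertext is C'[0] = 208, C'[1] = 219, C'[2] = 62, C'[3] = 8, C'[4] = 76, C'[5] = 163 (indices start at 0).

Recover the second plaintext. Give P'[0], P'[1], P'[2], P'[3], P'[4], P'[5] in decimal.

P'[0] = 140, P'[1] = 7, P'[2] = 97, P'[3] = 215, P'[4] = 18, P'[5] = 125

In CTR with a reused counter, both messages share the same keystream S_i, so C_i ⊕ C'_i = P_i ⊕ P'_i and thus P'_i = P_i ⊕ C_i ⊕ C'_i.
P'[0]: 2 ⊕ 94 ⊕ 208 = 140.
P'[1]: 152 ⊕ 68 ⊕ 219 = 7.
P'[2]: 209 ⊕ 142 ⊕ 62 = 97.
P'[3]: 16 ⊕ 207 ⊕ 8 = 215.
P'[4]: 241 ⊕ 175 ⊕ 76 = 18.
P'[5]: 183 ⊕ 105 ⊕ 163 = 125.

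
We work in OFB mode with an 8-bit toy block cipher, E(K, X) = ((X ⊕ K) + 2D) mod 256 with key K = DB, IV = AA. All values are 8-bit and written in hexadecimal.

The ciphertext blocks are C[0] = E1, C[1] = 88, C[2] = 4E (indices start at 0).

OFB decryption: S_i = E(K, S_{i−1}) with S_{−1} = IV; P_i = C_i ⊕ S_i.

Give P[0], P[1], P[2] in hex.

P[0]: S = E(K, AA) = 9E; E1 ⊕ 9E = 7F.
P[1]: S = E(K, 9E) = 72; 88 ⊕ 72 = FA.
P[2]: S = E(K, 72) = D6; 4E ⊕ D6 = 98.

P[0] = 7F, P[1] = FA, P[2] = 98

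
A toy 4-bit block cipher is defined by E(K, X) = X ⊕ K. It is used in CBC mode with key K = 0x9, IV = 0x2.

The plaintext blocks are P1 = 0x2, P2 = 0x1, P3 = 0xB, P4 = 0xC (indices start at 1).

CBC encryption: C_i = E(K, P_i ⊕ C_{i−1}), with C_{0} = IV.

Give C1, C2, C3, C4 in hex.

C1 = 0x9, C2 = 0x1, C3 = 0x3, C4 = 0x6

C1: P1 ⊕ 0x2 = 0x0; E(K, 0x0) = 0x9.
C2: P2 ⊕ 0x9 = 0x8; E(K, 0x8) = 0x1.
C3: P3 ⊕ 0x1 = 0xA; E(K, 0xA) = 0x3.
C4: P4 ⊕ 0x3 = 0xF; E(K, 0xF) = 0x6.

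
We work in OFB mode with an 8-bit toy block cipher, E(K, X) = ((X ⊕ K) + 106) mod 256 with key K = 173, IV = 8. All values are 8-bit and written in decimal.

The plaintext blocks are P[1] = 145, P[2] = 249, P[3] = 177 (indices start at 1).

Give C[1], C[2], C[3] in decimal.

OFB encryption: S_i = E(K, S_{i−1}) with S_{0} = IV; C_i = P_i ⊕ S_i.
C[1]: S = E(K, 8) = 15; 145 ⊕ 15 = 158.
C[2]: S = E(K, 15) = 12; 249 ⊕ 12 = 245.
C[3]: S = E(K, 12) = 11; 177 ⊕ 11 = 186.

C[1] = 158, C[2] = 245, C[3] = 186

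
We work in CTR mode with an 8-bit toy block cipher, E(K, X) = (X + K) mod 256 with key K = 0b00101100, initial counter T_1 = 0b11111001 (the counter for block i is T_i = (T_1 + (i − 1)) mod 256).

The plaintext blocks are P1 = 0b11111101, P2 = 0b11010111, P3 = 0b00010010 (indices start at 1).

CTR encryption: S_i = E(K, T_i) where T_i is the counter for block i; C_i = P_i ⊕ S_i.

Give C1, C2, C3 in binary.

C1 = 0b11011000, C2 = 0b11110001, C3 = 0b00110101

C1: T = 0b11111001, S = E(K, T) = 0b00100101; 0b11111101 ⊕ 0b00100101 = 0b11011000.
C2: T = 0b11111010, S = E(K, T) = 0b00100110; 0b11010111 ⊕ 0b00100110 = 0b11110001.
C3: T = 0b11111011, S = E(K, T) = 0b00100111; 0b00010010 ⊕ 0b00100111 = 0b00110101.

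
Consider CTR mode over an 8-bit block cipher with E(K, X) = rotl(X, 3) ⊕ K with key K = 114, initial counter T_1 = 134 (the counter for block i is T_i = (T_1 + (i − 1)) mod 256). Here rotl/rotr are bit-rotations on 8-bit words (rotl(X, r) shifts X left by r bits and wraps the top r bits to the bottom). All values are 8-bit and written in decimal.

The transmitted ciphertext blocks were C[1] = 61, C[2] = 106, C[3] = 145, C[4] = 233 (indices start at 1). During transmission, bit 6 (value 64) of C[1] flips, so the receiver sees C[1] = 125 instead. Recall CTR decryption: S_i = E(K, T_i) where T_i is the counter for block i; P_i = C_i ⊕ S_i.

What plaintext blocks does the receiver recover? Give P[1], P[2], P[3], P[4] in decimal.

Only C[1] changed, to 125. In CTR, a change in C_i flips the same bit in P_i only; the keystream is unaffected. Decrypting the received ciphertext:
P[1]: T = 134, S = E(K, T) = 70; 125 ⊕ 70 = 59.
P[2]: T = 135, S = E(K, T) = 78; 106 ⊕ 78 = 36.
P[3]: T = 136, S = E(K, T) = 54; 145 ⊕ 54 = 167.
P[4]: T = 137, S = E(K, T) = 62; 233 ⊕ 62 = 215.
Blocks that differ from the original plaintext: P[1].

P[1] = 59, P[2] = 36, P[3] = 167, P[4] = 215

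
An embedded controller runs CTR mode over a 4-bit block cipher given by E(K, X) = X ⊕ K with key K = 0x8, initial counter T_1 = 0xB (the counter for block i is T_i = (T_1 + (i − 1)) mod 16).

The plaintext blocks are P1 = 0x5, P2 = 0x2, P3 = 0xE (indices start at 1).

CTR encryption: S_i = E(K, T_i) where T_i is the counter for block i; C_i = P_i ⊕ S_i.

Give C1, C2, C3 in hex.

C1 = 0x6, C2 = 0x6, C3 = 0xB

C1: T = 0xB, S = E(K, T) = 0x3; 0x5 ⊕ 0x3 = 0x6.
C2: T = 0xC, S = E(K, T) = 0x4; 0x2 ⊕ 0x4 = 0x6.
C3: T = 0xD, S = E(K, T) = 0x5; 0xE ⊕ 0x5 = 0xB.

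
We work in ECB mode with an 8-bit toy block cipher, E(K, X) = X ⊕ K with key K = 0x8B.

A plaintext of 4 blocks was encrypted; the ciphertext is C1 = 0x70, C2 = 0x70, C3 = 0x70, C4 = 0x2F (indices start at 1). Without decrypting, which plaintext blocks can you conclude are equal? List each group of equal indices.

ECB encrypts each block independently with the same key, so equal ciphertext blocks imply equal plaintext blocks.
C1 = C2 = C3 = 0x70, so P1 = P2 = P3.

P1 = P2 = P3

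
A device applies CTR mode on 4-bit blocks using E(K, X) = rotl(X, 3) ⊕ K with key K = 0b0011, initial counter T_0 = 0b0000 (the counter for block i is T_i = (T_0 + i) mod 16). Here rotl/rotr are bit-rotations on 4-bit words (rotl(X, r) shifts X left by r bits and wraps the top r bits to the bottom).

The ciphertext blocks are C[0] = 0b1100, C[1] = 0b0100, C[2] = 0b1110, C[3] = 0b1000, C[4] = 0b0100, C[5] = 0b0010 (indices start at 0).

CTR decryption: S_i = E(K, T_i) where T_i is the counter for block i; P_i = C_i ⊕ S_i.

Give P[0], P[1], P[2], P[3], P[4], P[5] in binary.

P[0] = 0b1111, P[1] = 0b1111, P[2] = 0b1100, P[3] = 0b0010, P[4] = 0b0101, P[5] = 0b1011

P[0]: T = 0b0000, S = E(K, T) = 0b0011; 0b1100 ⊕ 0b0011 = 0b1111.
P[1]: T = 0b0001, S = E(K, T) = 0b1011; 0b0100 ⊕ 0b1011 = 0b1111.
P[2]: T = 0b0010, S = E(K, T) = 0b0010; 0b1110 ⊕ 0b0010 = 0b1100.
P[3]: T = 0b0011, S = E(K, T) = 0b1010; 0b1000 ⊕ 0b1010 = 0b0010.
P[4]: T = 0b0100, S = E(K, T) = 0b0001; 0b0100 ⊕ 0b0001 = 0b0101.
P[5]: T = 0b0101, S = E(K, T) = 0b1001; 0b0010 ⊕ 0b1001 = 0b1011.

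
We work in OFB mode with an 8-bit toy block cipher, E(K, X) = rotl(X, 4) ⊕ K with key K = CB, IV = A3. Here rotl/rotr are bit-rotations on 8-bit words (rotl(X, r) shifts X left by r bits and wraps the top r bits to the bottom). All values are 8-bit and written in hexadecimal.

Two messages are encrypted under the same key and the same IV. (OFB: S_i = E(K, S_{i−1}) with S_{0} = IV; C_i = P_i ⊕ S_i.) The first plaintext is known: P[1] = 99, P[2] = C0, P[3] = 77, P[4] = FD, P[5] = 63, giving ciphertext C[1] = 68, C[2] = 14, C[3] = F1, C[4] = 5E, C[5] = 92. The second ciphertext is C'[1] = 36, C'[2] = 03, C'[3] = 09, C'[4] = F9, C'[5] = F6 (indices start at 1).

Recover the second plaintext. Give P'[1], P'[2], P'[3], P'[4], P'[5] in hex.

In OFB with a reused IV, both messages share the same keystream S_i, so C_i ⊕ C'_i = P_i ⊕ P'_i and thus P'_i = P_i ⊕ C_i ⊕ C'_i.
P'[1]: 99 ⊕ 68 ⊕ 36 = C7.
P'[2]: C0 ⊕ 14 ⊕ 03 = D7.
P'[3]: 77 ⊕ F1 ⊕ 09 = 8F.
P'[4]: FD ⊕ 5E ⊕ F9 = 5A.
P'[5]: 63 ⊕ 92 ⊕ F6 = 07.

P'[1] = C7, P'[2] = D7, P'[3] = 8F, P'[4] = 5A, P'[5] = 07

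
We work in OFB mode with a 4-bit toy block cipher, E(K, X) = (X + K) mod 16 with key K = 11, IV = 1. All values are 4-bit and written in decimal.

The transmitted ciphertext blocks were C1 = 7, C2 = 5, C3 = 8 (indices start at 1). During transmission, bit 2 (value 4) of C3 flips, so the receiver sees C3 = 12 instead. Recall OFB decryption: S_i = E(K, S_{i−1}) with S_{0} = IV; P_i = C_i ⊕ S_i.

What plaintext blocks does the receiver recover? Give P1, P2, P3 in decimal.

P1 = 11, P2 = 2, P3 = 14

Only C3 changed, to 12. In OFB, a change in C_i flips the same bit in P_i only; the keystream is unaffected. Decrypting the received ciphertext:
P1: S = E(K, 1) = 12; 7 ⊕ 12 = 11.
P2: S = E(K, 12) = 7; 5 ⊕ 7 = 2.
P3: S = E(K, 7) = 2; 12 ⊕ 2 = 14.
Blocks that differ from the original plaintext: P3.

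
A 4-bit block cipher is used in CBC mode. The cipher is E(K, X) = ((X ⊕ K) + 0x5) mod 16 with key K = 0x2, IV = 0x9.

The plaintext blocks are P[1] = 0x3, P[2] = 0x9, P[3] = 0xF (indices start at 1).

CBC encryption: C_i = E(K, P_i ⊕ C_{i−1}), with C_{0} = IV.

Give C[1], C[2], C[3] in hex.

C[1] = 0xD, C[2] = 0xB, C[3] = 0xB

C[1]: P[1] ⊕ 0x9 = 0xA; E(K, 0xA) = 0xD.
C[2]: P[2] ⊕ 0xD = 0x4; E(K, 0x4) = 0xB.
C[3]: P[3] ⊕ 0xB = 0x4; E(K, 0x4) = 0xB.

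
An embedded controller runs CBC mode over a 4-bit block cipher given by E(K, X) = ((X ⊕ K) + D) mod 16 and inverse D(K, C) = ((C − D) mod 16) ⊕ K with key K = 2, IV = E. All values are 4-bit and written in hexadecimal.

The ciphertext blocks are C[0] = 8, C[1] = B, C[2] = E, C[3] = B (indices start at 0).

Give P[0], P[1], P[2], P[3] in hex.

P[0] = 7, P[1] = 4, P[2] = 8, P[3] = 2

CBC decryption: P_i = D(K, C_i) ⊕ C_{i−1}, with C_{−1} = IV.
P[0]: D(K, 8) = 9; 9 ⊕ E = 7.
P[1]: D(K, B) = C; C ⊕ 8 = 4.
P[2]: D(K, E) = 3; 3 ⊕ B = 8.
P[3]: D(K, B) = C; C ⊕ E = 2.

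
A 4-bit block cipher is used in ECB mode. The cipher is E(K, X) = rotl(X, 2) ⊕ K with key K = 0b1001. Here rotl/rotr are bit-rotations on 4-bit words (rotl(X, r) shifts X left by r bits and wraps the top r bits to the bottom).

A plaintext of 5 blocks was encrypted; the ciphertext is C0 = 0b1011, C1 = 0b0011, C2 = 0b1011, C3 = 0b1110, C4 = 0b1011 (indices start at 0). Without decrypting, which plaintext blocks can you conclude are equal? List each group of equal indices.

ECB encrypts each block independently with the same key, so equal ciphertext blocks imply equal plaintext blocks.
C0 = C2 = C4 = 0b1011, so P0 = P2 = P4.

P0 = P2 = P4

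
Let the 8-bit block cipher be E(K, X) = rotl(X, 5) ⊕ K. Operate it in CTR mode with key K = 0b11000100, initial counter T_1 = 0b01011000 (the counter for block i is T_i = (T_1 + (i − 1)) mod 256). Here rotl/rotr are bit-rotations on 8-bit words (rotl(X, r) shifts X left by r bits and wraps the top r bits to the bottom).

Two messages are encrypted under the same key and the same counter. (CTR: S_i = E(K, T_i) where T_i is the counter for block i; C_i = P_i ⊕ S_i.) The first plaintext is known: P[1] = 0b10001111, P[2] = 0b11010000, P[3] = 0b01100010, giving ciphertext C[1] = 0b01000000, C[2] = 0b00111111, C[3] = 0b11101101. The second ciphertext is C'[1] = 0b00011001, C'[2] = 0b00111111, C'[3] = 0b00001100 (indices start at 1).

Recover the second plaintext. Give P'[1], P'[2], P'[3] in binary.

P'[1] = 0b11010110, P'[2] = 0b11010000, P'[3] = 0b10000011

In CTR with a reused counter, both messages share the same keystream S_i, so C_i ⊕ C'_i = P_i ⊕ P'_i and thus P'_i = P_i ⊕ C_i ⊕ C'_i.
P'[1]: 0b10001111 ⊕ 0b01000000 ⊕ 0b00011001 = 0b11010110.
P'[2]: 0b11010000 ⊕ 0b00111111 ⊕ 0b00111111 = 0b11010000.
P'[3]: 0b01100010 ⊕ 0b11101101 ⊕ 0b00001100 = 0b10000011.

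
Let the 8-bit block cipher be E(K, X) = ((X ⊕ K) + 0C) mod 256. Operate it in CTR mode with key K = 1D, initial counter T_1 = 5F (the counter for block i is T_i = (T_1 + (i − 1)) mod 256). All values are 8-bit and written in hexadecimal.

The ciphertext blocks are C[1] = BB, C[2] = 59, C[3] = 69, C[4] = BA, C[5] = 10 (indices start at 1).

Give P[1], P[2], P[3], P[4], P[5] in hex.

P[1] = F5, P[2] = D0, P[3] = E1, P[4] = 31, P[5] = 9A

CTR decryption: S_i = E(K, T_i) where T_i is the counter for block i; P_i = C_i ⊕ S_i.
P[1]: T = 5F, S = E(K, T) = 4E; BB ⊕ 4E = F5.
P[2]: T = 60, S = E(K, T) = 89; 59 ⊕ 89 = D0.
P[3]: T = 61, S = E(K, T) = 88; 69 ⊕ 88 = E1.
P[4]: T = 62, S = E(K, T) = 8B; BA ⊕ 8B = 31.
P[5]: T = 63, S = E(K, T) = 8A; 10 ⊕ 8A = 9A.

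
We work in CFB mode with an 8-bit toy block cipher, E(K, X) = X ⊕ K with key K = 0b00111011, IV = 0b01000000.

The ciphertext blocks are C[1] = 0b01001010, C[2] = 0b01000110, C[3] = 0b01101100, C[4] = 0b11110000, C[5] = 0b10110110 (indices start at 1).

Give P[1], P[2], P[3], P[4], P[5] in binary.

P[1] = 0b00110001, P[2] = 0b00110111, P[3] = 0b00010001, P[4] = 0b10100111, P[5] = 0b01111101

CFB decryption: P_i = C_i ⊕ E(K, C_{i−1}), with C_{0} = IV.
P[1]: E(K, 0b01000000) = 0b01111011; 0b01001010 ⊕ 0b01111011 = 0b00110001.
P[2]: E(K, 0b01001010) = 0b01110001; 0b01000110 ⊕ 0b01110001 = 0b00110111.
P[3]: E(K, 0b01000110) = 0b01111101; 0b01101100 ⊕ 0b01111101 = 0b00010001.
P[4]: E(K, 0b01101100) = 0b01010111; 0b11110000 ⊕ 0b01010111 = 0b10100111.
P[5]: E(K, 0b11110000) = 0b11001011; 0b10110110 ⊕ 0b11001011 = 0b01111101.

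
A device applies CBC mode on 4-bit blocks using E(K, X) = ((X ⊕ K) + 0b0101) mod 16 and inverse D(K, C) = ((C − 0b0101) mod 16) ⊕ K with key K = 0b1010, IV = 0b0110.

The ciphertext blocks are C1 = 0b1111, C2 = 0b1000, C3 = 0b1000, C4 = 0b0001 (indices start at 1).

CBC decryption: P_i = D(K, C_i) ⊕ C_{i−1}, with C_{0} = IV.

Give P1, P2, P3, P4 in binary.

P1: D(K, 0b1111) = 0b0000; 0b0000 ⊕ 0b0110 = 0b0110.
P2: D(K, 0b1000) = 0b1001; 0b1001 ⊕ 0b1111 = 0b0110.
P3: D(K, 0b1000) = 0b1001; 0b1001 ⊕ 0b1000 = 0b0001.
P4: D(K, 0b0001) = 0b0110; 0b0110 ⊕ 0b1000 = 0b1110.

P1 = 0b0110, P2 = 0b0110, P3 = 0b0001, P4 = 0b1110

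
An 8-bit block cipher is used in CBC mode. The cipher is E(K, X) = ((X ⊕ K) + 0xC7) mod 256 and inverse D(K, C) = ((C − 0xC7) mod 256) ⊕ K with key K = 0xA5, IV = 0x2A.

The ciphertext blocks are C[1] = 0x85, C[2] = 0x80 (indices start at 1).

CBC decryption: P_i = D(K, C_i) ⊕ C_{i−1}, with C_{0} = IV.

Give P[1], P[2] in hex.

P[1] = 0x31, P[2] = 0x99

P[1]: D(K, 0x85) = 0x1B; 0x1B ⊕ 0x2A = 0x31.
P[2]: D(K, 0x80) = 0x1C; 0x1C ⊕ 0x85 = 0x99.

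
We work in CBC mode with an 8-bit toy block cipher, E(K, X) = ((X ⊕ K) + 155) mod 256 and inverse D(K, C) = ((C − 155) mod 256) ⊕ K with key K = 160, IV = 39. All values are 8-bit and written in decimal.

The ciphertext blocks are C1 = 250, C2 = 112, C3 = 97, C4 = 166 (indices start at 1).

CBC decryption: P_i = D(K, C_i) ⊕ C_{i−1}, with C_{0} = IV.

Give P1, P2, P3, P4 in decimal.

P1: D(K, 250) = 255; 255 ⊕ 39 = 216.
P2: D(K, 112) = 117; 117 ⊕ 250 = 143.
P3: D(K, 97) = 102; 102 ⊕ 112 = 22.
P4: D(K, 166) = 171; 171 ⊕ 97 = 202.

P1 = 216, P2 = 143, P3 = 22, P4 = 202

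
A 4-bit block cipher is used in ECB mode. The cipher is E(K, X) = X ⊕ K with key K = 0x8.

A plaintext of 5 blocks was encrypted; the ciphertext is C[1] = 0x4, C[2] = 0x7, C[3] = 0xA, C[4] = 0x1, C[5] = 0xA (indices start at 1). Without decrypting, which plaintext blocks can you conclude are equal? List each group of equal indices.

P[3] = P[5]

ECB encrypts each block independently with the same key, so equal ciphertext blocks imply equal plaintext blocks.
C[3] = C[5] = 0xA, so P[3] = P[5].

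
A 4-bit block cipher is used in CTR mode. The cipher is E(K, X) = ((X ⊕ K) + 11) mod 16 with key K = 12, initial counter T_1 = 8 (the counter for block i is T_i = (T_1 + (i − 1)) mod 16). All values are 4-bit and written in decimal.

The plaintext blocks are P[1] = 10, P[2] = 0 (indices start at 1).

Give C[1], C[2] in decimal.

C[1] = 5, C[2] = 0

CTR encryption: S_i = E(K, T_i) where T_i is the counter for block i; C_i = P_i ⊕ S_i.
C[1]: T = 8, S = E(K, T) = 15; 10 ⊕ 15 = 5.
C[2]: T = 9, S = E(K, T) = 0; 0 ⊕ 0 = 0.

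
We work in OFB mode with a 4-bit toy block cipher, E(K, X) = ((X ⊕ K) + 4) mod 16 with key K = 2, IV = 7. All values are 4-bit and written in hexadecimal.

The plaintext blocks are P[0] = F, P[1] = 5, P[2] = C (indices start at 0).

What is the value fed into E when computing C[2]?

OFB encryption: S_i = E(K, S_{i−1}) with S_{−1} = IV; C_i = P_i ⊕ S_i.
C[0]: S = E(K, 7) = 9; F ⊕ 9 = 6.
C[1]: S = E(K, 9) = F; 5 ⊕ F = A.
C[2]: S = E(K, F) = 1; C ⊕ 1 = D.
So the input to E for block [2] is F.

F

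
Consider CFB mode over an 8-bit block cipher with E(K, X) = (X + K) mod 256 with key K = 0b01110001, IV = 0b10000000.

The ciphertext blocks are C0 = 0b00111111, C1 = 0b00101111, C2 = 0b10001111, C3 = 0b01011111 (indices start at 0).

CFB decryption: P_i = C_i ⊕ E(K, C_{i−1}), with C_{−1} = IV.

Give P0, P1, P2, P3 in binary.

P0 = 0b11001110, P1 = 0b10011111, P2 = 0b00101111, P3 = 0b01011111

P0: E(K, 0b10000000) = 0b11110001; 0b00111111 ⊕ 0b11110001 = 0b11001110.
P1: E(K, 0b00111111) = 0b10110000; 0b00101111 ⊕ 0b10110000 = 0b10011111.
P2: E(K, 0b00101111) = 0b10100000; 0b10001111 ⊕ 0b10100000 = 0b00101111.
P3: E(K, 0b10001111) = 0b00000000; 0b01011111 ⊕ 0b00000000 = 0b01011111.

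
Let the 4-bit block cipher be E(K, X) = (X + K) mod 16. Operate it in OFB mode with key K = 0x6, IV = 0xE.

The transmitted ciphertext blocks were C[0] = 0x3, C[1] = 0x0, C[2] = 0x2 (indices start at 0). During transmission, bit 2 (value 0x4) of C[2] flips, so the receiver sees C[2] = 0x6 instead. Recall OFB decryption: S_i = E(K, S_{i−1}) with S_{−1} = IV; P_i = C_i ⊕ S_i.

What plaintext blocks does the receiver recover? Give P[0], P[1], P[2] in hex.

P[0] = 0x7, P[1] = 0xA, P[2] = 0x6

Only C[2] changed, to 0x6. In OFB, a change in C_i flips the same bit in P_i only; the keystream is unaffected. Decrypting the received ciphertext:
P[0]: S = E(K, 0xE) = 0x4; 0x3 ⊕ 0x4 = 0x7.
P[1]: S = E(K, 0x4) = 0xA; 0x0 ⊕ 0xA = 0xA.
P[2]: S = E(K, 0xA) = 0x0; 0x6 ⊕ 0x0 = 0x6.
Blocks that differ from the original plaintext: P[2].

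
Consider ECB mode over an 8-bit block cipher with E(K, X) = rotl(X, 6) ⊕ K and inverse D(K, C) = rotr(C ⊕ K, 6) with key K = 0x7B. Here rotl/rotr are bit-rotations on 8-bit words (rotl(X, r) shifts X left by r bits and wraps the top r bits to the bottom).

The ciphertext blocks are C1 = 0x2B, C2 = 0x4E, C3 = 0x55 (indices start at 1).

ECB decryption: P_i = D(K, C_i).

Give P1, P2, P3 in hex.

P1 = 0x41, P2 = 0xD4, P3 = 0xB8

P1: D(K, 0x2B) = 0x41.
P2: D(K, 0x4E) = 0xD4.
P3: D(K, 0x55) = 0xB8.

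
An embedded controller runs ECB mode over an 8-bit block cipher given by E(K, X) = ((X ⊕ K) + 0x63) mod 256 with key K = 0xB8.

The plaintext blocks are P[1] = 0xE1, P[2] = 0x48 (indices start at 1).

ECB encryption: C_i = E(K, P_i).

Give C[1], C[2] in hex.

C[1]: E(K, 0xE1) = 0xBC.
C[2]: E(K, 0x48) = 0x53.

C[1] = 0xBC, C[2] = 0x53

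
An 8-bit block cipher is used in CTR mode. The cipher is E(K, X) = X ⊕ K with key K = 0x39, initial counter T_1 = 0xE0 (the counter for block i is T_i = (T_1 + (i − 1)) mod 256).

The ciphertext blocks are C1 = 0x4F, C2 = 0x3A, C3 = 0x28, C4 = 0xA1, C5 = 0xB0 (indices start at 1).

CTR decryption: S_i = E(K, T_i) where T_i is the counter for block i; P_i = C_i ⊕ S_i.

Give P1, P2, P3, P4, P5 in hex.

P1 = 0x96, P2 = 0xE2, P3 = 0xF3, P4 = 0x7B, P5 = 0x6D

P1: T = 0xE0, S = E(K, T) = 0xD9; 0x4F ⊕ 0xD9 = 0x96.
P2: T = 0xE1, S = E(K, T) = 0xD8; 0x3A ⊕ 0xD8 = 0xE2.
P3: T = 0xE2, S = E(K, T) = 0xDB; 0x28 ⊕ 0xDB = 0xF3.
P4: T = 0xE3, S = E(K, T) = 0xDA; 0xA1 ⊕ 0xDA = 0x7B.
P5: T = 0xE4, S = E(K, T) = 0xDD; 0xB0 ⊕ 0xDD = 0x6D.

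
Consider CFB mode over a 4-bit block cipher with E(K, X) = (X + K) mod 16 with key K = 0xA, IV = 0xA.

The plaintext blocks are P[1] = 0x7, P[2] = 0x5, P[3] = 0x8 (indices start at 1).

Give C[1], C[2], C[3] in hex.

CFB encryption: C_i = P_i ⊕ E(K, C_{i−1}), with C_{0} = IV.
C[1]: E(K, 0xA) = 0x4; 0x7 ⊕ 0x4 = 0x3.
C[2]: E(K, 0x3) = 0xD; 0x5 ⊕ 0xD = 0x8.
C[3]: E(K, 0x8) = 0x2; 0x8 ⊕ 0x2 = 0xA.

C[1] = 0x3, C[2] = 0x8, C[3] = 0xA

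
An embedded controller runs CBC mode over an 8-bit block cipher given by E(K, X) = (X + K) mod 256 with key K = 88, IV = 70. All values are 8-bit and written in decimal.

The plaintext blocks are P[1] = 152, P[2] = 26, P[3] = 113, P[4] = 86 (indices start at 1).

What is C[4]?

C[4] = 115

CBC encryption: C_i = E(K, P_i ⊕ C_{i−1}), with C_{0} = IV.
C[1]: P[1] ⊕ 70 = 222; E(K, 222) = 54.
C[2]: P[2] ⊕ 54 = 44; E(K, 44) = 132.
C[3]: P[3] ⊕ 132 = 245; E(K, 245) = 77.
C[4]: P[4] ⊕ 77 = 27; E(K, 27) = 115.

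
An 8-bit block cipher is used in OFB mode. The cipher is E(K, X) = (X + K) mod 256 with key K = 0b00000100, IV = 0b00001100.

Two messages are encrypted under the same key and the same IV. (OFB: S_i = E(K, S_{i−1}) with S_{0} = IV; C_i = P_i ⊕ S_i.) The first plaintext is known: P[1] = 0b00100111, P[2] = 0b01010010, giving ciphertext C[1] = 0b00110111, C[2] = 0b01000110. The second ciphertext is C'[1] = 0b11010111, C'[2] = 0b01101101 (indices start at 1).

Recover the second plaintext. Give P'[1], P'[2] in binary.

P'[1] = 0b11000111, P'[2] = 0b01111001

In OFB with a reused IV, both messages share the same keystream S_i, so C_i ⊕ C'_i = P_i ⊕ P'_i and thus P'_i = P_i ⊕ C_i ⊕ C'_i.
P'[1]: 0b00100111 ⊕ 0b00110111 ⊕ 0b11010111 = 0b11000111.
P'[2]: 0b01010010 ⊕ 0b01000110 ⊕ 0b01101101 = 0b01111001.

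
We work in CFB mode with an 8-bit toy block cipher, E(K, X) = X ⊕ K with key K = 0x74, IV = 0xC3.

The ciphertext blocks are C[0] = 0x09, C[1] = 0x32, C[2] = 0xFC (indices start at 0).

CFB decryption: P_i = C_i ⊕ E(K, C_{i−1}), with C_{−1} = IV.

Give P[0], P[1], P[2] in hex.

P[0] = 0xBE, P[1] = 0x4F, P[2] = 0xBA

P[0]: E(K, 0xC3) = 0xB7; 0x09 ⊕ 0xB7 = 0xBE.
P[1]: E(K, 0x09) = 0x7D; 0x32 ⊕ 0x7D = 0x4F.
P[2]: E(K, 0x32) = 0x46; 0xFC ⊕ 0x46 = 0xBA.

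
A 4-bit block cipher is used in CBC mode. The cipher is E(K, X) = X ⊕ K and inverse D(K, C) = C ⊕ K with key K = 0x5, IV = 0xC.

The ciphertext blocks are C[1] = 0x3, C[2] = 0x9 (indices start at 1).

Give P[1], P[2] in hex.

CBC decryption: P_i = D(K, C_i) ⊕ C_{i−1}, with C_{0} = IV.
P[1]: D(K, 0x3) = 0x6; 0x6 ⊕ 0xC = 0xA.
P[2]: D(K, 0x9) = 0xC; 0xC ⊕ 0x3 = 0xF.

P[1] = 0xA, P[2] = 0xF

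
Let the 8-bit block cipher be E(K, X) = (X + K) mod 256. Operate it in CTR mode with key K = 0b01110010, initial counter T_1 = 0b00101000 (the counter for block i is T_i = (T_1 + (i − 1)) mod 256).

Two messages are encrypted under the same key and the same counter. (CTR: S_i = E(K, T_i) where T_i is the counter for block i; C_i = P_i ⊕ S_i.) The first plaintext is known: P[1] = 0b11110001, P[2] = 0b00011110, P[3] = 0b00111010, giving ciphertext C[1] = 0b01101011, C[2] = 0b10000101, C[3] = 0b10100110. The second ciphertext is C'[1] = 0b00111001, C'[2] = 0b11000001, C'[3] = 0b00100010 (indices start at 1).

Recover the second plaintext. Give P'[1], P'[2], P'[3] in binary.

P'[1] = 0b10100011, P'[2] = 0b01011010, P'[3] = 0b10111110

In CTR with a reused counter, both messages share the same keystream S_i, so C_i ⊕ C'_i = P_i ⊕ P'_i and thus P'_i = P_i ⊕ C_i ⊕ C'_i.
P'[1]: 0b11110001 ⊕ 0b01101011 ⊕ 0b00111001 = 0b10100011.
P'[2]: 0b00011110 ⊕ 0b10000101 ⊕ 0b11000001 = 0b01011010.
P'[3]: 0b00111010 ⊕ 0b10100110 ⊕ 0b00100010 = 0b10111110.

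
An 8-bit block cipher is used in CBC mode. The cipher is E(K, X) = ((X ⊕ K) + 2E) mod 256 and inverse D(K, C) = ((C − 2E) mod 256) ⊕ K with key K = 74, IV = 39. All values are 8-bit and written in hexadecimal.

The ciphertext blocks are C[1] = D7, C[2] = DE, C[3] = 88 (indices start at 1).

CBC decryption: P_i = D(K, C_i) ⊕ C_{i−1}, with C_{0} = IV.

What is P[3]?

P[3]: D(K, 88) = 2E; 2E ⊕ DE = F0.

P[3] = F0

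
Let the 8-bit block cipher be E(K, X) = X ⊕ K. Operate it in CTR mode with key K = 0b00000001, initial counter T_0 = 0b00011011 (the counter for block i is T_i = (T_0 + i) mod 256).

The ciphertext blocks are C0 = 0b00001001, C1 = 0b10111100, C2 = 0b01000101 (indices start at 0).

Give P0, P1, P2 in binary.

CTR decryption: S_i = E(K, T_i) where T_i is the counter for block i; P_i = C_i ⊕ S_i.
P0: T = 0b00011011, S = E(K, T) = 0b00011010; 0b00001001 ⊕ 0b00011010 = 0b00010011.
P1: T = 0b00011100, S = E(K, T) = 0b00011101; 0b10111100 ⊕ 0b00011101 = 0b10100001.
P2: T = 0b00011101, S = E(K, T) = 0b00011100; 0b01000101 ⊕ 0b00011100 = 0b01011001.

P0 = 0b00010011, P1 = 0b10100001, P2 = 0b01011001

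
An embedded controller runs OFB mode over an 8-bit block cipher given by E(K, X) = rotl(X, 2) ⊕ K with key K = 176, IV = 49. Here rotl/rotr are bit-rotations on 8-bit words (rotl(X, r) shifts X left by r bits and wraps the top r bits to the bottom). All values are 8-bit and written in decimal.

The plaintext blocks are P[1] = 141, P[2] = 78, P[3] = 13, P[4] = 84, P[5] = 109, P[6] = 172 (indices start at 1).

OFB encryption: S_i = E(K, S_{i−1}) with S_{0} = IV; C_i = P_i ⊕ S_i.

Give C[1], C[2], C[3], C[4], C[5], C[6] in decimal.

C[1]: S = E(K, 49) = 116; 141 ⊕ 116 = 249.
C[2]: S = E(K, 116) = 97; 78 ⊕ 97 = 47.
C[3]: S = E(K, 97) = 53; 13 ⊕ 53 = 56.
C[4]: S = E(K, 53) = 100; 84 ⊕ 100 = 48.
C[5]: S = E(K, 100) = 33; 109 ⊕ 33 = 76.
C[6]: S = E(K, 33) = 52; 172 ⊕ 52 = 152.

C[1] = 249, C[2] = 47, C[3] = 56, C[4] = 48, C[5] = 76, C[6] = 152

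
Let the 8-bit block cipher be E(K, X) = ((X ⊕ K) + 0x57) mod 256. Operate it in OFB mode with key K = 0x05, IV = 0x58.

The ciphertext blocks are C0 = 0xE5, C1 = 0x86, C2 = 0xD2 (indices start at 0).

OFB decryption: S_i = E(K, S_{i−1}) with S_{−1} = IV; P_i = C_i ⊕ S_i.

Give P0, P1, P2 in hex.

P0: S = E(K, 0x58) = 0xB4; 0xE5 ⊕ 0xB4 = 0x51.
P1: S = E(K, 0xB4) = 0x08; 0x86 ⊕ 0x08 = 0x8E.
P2: S = E(K, 0x08) = 0x64; 0xD2 ⊕ 0x64 = 0xB6.

P0 = 0x51, P1 = 0x8E, P2 = 0xB6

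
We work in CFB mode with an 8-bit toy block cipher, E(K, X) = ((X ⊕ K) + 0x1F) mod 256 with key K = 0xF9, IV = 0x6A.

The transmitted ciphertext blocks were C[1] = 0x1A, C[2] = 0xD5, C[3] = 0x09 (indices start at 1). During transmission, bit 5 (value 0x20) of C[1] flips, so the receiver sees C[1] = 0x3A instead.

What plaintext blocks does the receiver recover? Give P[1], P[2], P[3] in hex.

CFB decryption: P_i = C_i ⊕ E(K, C_{i−1}), with C_{0} = IV.
Only C[1] changed, to 0x3A. In CFB, a change in C_i flips the same bit in P_i and garbles P_{i+1}. Decrypting the received ciphertext:
P[1]: E(K, 0x6A) = 0xB2; 0x3A ⊕ 0xB2 = 0x88.
P[2]: E(K, 0x3A) = 0xE2; 0xD5 ⊕ 0xE2 = 0x37.
P[3]: E(K, 0xD5) = 0x4B; 0x09 ⊕ 0x4B = 0x42.
Blocks that differ from the original plaintext: P[1], P[2].

P[1] = 0x88, P[2] = 0x37, P[3] = 0x42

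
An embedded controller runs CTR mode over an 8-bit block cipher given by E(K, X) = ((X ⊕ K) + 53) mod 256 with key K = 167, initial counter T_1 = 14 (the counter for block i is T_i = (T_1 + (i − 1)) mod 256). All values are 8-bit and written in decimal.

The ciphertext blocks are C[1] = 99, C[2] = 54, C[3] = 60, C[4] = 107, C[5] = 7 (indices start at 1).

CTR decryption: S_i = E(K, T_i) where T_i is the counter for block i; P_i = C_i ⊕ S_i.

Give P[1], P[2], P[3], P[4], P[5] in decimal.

P[1] = 189, P[2] = 235, P[3] = 208, P[4] = 128, P[5] = 237

P[1]: T = 14, S = E(K, T) = 222; 99 ⊕ 222 = 189.
P[2]: T = 15, S = E(K, T) = 221; 54 ⊕ 221 = 235.
P[3]: T = 16, S = E(K, T) = 236; 60 ⊕ 236 = 208.
P[4]: T = 17, S = E(K, T) = 235; 107 ⊕ 235 = 128.
P[5]: T = 18, S = E(K, T) = 234; 7 ⊕ 234 = 237.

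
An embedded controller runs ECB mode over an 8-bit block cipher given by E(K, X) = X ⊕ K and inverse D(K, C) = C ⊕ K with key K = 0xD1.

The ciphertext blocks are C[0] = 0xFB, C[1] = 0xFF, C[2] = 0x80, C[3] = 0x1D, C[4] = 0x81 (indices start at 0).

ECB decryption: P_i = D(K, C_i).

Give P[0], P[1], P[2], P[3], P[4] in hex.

P[0] = 0x2A, P[1] = 0x2E, P[2] = 0x51, P[3] = 0xCC, P[4] = 0x50

P[0]: D(K, 0xFB) = 0x2A.
P[1]: D(K, 0xFF) = 0x2E.
P[2]: D(K, 0x80) = 0x51.
P[3]: D(K, 0x1D) = 0xCC.
P[4]: D(K, 0x81) = 0x50.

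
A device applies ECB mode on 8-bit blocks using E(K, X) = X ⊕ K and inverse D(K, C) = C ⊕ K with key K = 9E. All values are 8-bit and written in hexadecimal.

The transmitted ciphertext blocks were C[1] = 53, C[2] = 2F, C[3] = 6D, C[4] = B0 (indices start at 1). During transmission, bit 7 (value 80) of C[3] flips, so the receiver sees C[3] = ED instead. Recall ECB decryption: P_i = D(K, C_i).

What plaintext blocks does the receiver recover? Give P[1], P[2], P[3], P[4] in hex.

P[1] = CD, P[2] = B1, P[3] = 73, P[4] = 2E

Only C[3] changed, to ED. In ECB, a change in C_i affects only P_i. Decrypting the received ciphertext:
P[1]: D(K, 53) = CD.
P[2]: D(K, 2F) = B1.
P[3]: D(K, ED) = 73.
P[4]: D(K, B0) = 2E.
Blocks that differ from the original plaintext: P[3].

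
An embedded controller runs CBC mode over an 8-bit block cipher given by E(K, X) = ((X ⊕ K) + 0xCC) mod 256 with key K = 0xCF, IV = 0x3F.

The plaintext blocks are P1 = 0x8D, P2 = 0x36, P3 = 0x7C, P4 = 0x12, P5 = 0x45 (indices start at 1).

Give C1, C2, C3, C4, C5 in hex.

C1 = 0x49, C2 = 0x7C, C3 = 0x9B, C4 = 0x12, C5 = 0x64

CBC encryption: C_i = E(K, P_i ⊕ C_{i−1}), with C_{0} = IV.
C1: P1 ⊕ 0x3F = 0xB2; E(K, 0xB2) = 0x49.
C2: P2 ⊕ 0x49 = 0x7F; E(K, 0x7F) = 0x7C.
C3: P3 ⊕ 0x7C = 0x00; E(K, 0x00) = 0x9B.
C4: P4 ⊕ 0x9B = 0x89; E(K, 0x89) = 0x12.
C5: P5 ⊕ 0x12 = 0x57; E(K, 0x57) = 0x64.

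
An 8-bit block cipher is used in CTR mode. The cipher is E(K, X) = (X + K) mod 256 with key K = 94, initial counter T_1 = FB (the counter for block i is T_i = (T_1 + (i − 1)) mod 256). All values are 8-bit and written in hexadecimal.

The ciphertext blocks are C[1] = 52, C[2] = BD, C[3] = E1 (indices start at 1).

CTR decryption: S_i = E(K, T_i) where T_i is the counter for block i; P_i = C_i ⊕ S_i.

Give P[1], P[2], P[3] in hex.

P[1] = DD, P[2] = 2D, P[3] = 70

P[1]: T = FB, S = E(K, T) = 8F; 52 ⊕ 8F = DD.
P[2]: T = FC, S = E(K, T) = 90; BD ⊕ 90 = 2D.
P[3]: T = FD, S = E(K, T) = 91; E1 ⊕ 91 = 70.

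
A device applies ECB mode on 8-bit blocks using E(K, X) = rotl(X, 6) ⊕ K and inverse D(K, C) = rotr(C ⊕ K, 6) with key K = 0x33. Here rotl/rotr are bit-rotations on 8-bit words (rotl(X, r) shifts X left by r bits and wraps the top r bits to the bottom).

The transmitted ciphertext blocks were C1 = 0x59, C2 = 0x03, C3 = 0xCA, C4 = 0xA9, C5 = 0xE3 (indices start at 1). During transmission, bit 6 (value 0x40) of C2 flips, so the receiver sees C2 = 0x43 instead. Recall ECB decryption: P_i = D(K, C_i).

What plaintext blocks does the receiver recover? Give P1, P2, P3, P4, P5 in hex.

Only C2 changed, to 0x43. In ECB, a change in C_i affects only P_i. Decrypting the received ciphertext:
P1: D(K, 0x59) = 0xA9.
P2: D(K, 0x43) = 0xC1.
P3: D(K, 0xCA) = 0xE7.
P4: D(K, 0xA9) = 0x6A.
P5: D(K, 0xE3) = 0x43.
Blocks that differ from the original plaintext: P2.

P1 = 0xA9, P2 = 0xC1, P3 = 0xE7, P4 = 0x6A, P5 = 0x43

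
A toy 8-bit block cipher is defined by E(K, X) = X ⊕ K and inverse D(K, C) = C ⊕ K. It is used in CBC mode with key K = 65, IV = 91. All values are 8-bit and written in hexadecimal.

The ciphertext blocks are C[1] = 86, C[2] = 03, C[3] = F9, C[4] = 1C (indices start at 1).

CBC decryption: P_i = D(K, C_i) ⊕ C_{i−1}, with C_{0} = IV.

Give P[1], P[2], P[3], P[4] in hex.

P[1] = 72, P[2] = E0, P[3] = 9F, P[4] = 80

P[1]: D(K, 86) = E3; E3 ⊕ 91 = 72.
P[2]: D(K, 03) = 66; 66 ⊕ 86 = E0.
P[3]: D(K, F9) = 9C; 9C ⊕ 03 = 9F.
P[4]: D(K, 1C) = 79; 79 ⊕ F9 = 80.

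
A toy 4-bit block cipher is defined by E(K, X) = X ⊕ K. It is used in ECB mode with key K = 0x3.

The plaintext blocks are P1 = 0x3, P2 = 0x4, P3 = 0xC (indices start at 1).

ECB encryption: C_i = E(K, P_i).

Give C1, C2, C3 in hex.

C1 = 0x0, C2 = 0x7, C3 = 0xF

C1: E(K, 0x3) = 0x0.
C2: E(K, 0x4) = 0x7.
C3: E(K, 0xC) = 0xF.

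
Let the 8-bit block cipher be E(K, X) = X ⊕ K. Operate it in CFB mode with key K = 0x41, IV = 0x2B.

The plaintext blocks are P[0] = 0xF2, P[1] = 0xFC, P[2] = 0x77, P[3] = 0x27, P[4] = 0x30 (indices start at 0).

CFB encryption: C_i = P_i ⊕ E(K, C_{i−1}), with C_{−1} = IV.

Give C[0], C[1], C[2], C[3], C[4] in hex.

C[0] = 0x98, C[1] = 0x25, C[2] = 0x13, C[3] = 0x75, C[4] = 0x04

C[0]: E(K, 0x2B) = 0x6A; 0xF2 ⊕ 0x6A = 0x98.
C[1]: E(K, 0x98) = 0xD9; 0xFC ⊕ 0xD9 = 0x25.
C[2]: E(K, 0x25) = 0x64; 0x77 ⊕ 0x64 = 0x13.
C[3]: E(K, 0x13) = 0x52; 0x27 ⊕ 0x52 = 0x75.
C[4]: E(K, 0x75) = 0x34; 0x30 ⊕ 0x34 = 0x04.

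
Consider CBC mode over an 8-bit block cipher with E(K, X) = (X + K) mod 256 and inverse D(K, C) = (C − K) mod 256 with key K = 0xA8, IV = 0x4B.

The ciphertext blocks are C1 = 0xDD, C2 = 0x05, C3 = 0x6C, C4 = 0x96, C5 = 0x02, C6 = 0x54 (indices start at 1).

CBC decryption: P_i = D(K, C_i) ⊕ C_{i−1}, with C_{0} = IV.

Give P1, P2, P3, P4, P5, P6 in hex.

P1 = 0x7E, P2 = 0x80, P3 = 0xC1, P4 = 0x82, P5 = 0xCC, P6 = 0xAE

P1: D(K, 0xDD) = 0x35; 0x35 ⊕ 0x4B = 0x7E.
P2: D(K, 0x05) = 0x5D; 0x5D ⊕ 0xDD = 0x80.
P3: D(K, 0x6C) = 0xC4; 0xC4 ⊕ 0x05 = 0xC1.
P4: D(K, 0x96) = 0xEE; 0xEE ⊕ 0x6C = 0x82.
P5: D(K, 0x02) = 0x5A; 0x5A ⊕ 0x96 = 0xCC.
P6: D(K, 0x54) = 0xAC; 0xAC ⊕ 0x02 = 0xAE.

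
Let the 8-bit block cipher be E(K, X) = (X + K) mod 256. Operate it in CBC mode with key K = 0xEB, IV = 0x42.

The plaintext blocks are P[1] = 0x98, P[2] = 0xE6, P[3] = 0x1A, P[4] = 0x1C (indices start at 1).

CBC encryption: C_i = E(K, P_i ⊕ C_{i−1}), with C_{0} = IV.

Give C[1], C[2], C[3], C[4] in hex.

C[1] = 0xC5, C[2] = 0x0E, C[3] = 0xFF, C[4] = 0xCE

C[1]: P[1] ⊕ 0x42 = 0xDA; E(K, 0xDA) = 0xC5.
C[2]: P[2] ⊕ 0xC5 = 0x23; E(K, 0x23) = 0x0E.
C[3]: P[3] ⊕ 0x0E = 0x14; E(K, 0x14) = 0xFF.
C[4]: P[4] ⊕ 0xFF = 0xE3; E(K, 0xE3) = 0xCE.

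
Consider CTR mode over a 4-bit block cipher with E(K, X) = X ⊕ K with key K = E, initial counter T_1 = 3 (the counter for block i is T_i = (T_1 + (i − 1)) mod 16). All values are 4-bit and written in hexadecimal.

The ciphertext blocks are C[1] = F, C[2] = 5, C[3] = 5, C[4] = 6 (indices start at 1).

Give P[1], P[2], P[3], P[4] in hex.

P[1] = 2, P[2] = F, P[3] = E, P[4] = E

CTR decryption: S_i = E(K, T_i) where T_i is the counter for block i; P_i = C_i ⊕ S_i.
P[1]: T = 3, S = E(K, T) = D; F ⊕ D = 2.
P[2]: T = 4, S = E(K, T) = A; 5 ⊕ A = F.
P[3]: T = 5, S = E(K, T) = B; 5 ⊕ B = E.
P[4]: T = 6, S = E(K, T) = 8; 6 ⊕ 8 = E.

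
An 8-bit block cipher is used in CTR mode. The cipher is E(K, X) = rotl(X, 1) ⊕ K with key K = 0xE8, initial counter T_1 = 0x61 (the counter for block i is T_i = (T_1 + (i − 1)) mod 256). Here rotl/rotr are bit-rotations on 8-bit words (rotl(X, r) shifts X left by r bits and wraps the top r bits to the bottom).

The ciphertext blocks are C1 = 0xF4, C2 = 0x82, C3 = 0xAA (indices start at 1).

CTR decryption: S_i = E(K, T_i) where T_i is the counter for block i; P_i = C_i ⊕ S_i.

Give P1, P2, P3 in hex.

P1: T = 0x61, S = E(K, T) = 0x2A; 0xF4 ⊕ 0x2A = 0xDE.
P2: T = 0x62, S = E(K, T) = 0x2C; 0x82 ⊕ 0x2C = 0xAE.
P3: T = 0x63, S = E(K, T) = 0x2E; 0xAA ⊕ 0x2E = 0x84.

P1 = 0xDE, P2 = 0xAE, P3 = 0x84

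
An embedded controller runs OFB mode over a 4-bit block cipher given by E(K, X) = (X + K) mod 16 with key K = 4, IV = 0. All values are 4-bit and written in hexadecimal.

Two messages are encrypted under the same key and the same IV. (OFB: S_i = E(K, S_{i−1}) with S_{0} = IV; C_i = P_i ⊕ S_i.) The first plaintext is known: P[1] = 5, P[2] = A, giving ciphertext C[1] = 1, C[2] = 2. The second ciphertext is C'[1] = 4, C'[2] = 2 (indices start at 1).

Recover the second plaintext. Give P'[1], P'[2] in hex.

P'[1] = 0, P'[2] = A

In OFB with a reused IV, both messages share the same keystream S_i, so C_i ⊕ C'_i = P_i ⊕ P'_i and thus P'_i = P_i ⊕ C_i ⊕ C'_i.
P'[1]: 5 ⊕ 1 ⊕ 4 = 0.
P'[2]: A ⊕ 2 ⊕ 2 = A.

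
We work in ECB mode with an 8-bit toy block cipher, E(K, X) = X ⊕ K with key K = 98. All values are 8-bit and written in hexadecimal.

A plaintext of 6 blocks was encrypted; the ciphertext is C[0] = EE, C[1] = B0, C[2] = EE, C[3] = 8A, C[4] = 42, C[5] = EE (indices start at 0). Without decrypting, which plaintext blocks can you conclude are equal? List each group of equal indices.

ECB encrypts each block independently with the same key, so equal ciphertext blocks imply equal plaintext blocks.
C[0] = C[2] = C[5] = EE, so P[0] = P[2] = P[5].

P[0] = P[2] = P[5]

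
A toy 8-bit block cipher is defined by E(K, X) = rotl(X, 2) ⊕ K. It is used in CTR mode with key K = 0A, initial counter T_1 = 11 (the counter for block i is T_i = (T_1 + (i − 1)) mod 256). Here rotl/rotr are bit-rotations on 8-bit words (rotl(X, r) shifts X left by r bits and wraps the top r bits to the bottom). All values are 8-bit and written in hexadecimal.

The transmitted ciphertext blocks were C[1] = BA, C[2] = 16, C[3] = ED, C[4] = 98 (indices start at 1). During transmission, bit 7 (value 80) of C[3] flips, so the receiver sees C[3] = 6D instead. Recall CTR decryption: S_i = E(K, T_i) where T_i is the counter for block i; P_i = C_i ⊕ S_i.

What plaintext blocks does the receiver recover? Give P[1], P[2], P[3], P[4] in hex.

Only C[3] changed, to 6D. In CTR, a change in C_i flips the same bit in P_i only; the keystream is unaffected. Decrypting the received ciphertext:
P[1]: T = 11, S = E(K, T) = 4E; BA ⊕ 4E = F4.
P[2]: T = 12, S = E(K, T) = 42; 16 ⊕ 42 = 54.
P[3]: T = 13, S = E(K, T) = 46; 6D ⊕ 46 = 2B.
P[4]: T = 14, S = E(K, T) = 5A; 98 ⊕ 5A = C2.
Blocks that differ from the original plaintext: P[3].

P[1] = F4, P[2] = 54, P[3] = 2B, P[4] = C2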